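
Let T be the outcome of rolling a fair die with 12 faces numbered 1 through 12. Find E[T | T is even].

7

Given T is even, T is equally likely to be any of {2, 4, 6, 8, 10, 12}.
E[T | T is even] = (2 + 4 + 6 + 8 + 10 + 12) / 6 = 7.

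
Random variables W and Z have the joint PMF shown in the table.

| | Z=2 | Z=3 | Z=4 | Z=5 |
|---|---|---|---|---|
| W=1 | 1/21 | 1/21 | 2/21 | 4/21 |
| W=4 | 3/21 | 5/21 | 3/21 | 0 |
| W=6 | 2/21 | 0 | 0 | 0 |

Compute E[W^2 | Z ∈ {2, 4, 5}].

35/3

P(Z ∈ {2, 4, 5}) = 5/7.
Σ W^2·P over the event = 1·(1/21) + 1·(2/21) + 1·(4/21) + 16·(3/21) + 16·(3/21) + 36·(2/21) = 25/3.
E[W^2 | Z ∈ {2, 4, 5}] = (25/3) / (5/7) = 35/3.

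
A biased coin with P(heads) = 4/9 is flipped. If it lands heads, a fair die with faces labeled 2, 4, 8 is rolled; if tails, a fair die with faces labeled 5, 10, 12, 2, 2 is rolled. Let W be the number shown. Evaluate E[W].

E[W | heads] = (2+4+8)/3 = 14/3.
E[W | tails] = (5+10+12+2+2)/5 = 31/5.
E[W] = (4/9)·(14/3) + (5/9)·(31/5) = 149/27.

149/27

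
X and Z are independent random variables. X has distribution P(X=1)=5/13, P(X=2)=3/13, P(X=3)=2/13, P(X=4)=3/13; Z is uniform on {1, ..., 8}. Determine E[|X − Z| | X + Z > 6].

207/55

P(X + Z > 6) = 55/104.
Summing |X−Z|·P(x,y) over outcomes with X + Z > 6 gives 207/104.
E[|X − Z| | X + Z > 6] = (207/104) / (55/104) = 207/55.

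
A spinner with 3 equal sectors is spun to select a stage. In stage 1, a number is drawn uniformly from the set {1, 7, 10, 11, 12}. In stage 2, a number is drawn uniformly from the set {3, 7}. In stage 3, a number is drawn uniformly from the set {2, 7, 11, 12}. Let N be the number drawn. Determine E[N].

E[N | stage 1] = (1+7+10+11+12)/5 = 41/5.
E[N | stage 2] = (3+7)/2 = 5.
E[N | stage 3] = (2+7+11+12)/4 = 8.
By the law of total expectation,
E[N] = (1/3)·(41/5) + (1/3)·(5) + (1/3)·(8) = 106/15.

106/15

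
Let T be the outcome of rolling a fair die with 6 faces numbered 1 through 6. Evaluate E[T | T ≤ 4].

5/2

Given T ≤ 4, T is equally likely to be any of {1, 2, 3, 4}.
E[T | T ≤ 4] = (1 + 2 + 3 + 4) / 4 = 5/2.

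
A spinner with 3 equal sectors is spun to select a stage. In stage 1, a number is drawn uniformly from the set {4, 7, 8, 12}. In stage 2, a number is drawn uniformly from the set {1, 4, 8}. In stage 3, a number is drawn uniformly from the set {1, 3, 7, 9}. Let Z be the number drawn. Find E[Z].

E[Z | stage 1] = (4+7+8+12)/4 = 31/4.
E[Z | stage 2] = (1+4+8)/3 = 13/3.
E[Z | stage 3] = (1+3+7+9)/4 = 5.
By the law of total expectation,
E[Z] = (1/3)·(31/4) + (1/3)·(13/3) + (1/3)·(5) = 205/36.

205/36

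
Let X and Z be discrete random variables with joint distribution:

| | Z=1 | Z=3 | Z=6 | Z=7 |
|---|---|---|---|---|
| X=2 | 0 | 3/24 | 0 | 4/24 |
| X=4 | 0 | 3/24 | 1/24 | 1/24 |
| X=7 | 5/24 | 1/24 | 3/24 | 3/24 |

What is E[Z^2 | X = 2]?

P(X = 2) = 7/24.
Σ Z^2·P over the event = 9·(3/24) + 49·(4/24) = 223/24.
E[Z^2 | X = 2] = (223/24) / (7/24) = 223/7.

223/7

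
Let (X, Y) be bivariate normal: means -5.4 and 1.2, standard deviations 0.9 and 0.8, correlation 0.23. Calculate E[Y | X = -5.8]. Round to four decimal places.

E[Y | X=x] = μ_Y + ρ(σ_Y/σ_X)(x − μ_X) for jointly normal variables.
E[Y | X=-5.8] = 1.2 + (0.23)·(0.8/0.9)·(-5.8 − (-5.4)) = 1.2 + (0.20444)·(-0.4) = 1.1182.

1.1182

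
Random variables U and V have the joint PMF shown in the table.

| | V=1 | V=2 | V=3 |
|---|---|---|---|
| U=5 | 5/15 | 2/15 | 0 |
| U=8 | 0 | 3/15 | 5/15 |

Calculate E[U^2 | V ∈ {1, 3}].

89/2

P(V ∈ {1, 3}) = 2/3.
Summing U^2·P(U=x,V=y) over the conditioning event gives 89/3.
E[U^2 | V ∈ {1, 3}] = (89/3) / (2/3) = 89/2.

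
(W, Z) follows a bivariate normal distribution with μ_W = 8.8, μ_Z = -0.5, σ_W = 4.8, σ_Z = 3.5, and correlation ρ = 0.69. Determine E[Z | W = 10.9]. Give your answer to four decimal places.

0.5566

E[Z | W=x] = μ_Z + ρ(σ_Z/σ_W)(x − μ_W) for jointly normal variables.
E[Z | W=10.9] = -0.5 + (0.69)·(3.5/4.8)·(10.9 − (8.8)) = -0.5 + (0.50313)·(2.1) = 0.5566.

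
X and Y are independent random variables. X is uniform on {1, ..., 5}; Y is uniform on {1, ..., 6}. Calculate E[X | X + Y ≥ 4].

P(X + Y ≥ 4) = 9/10.
Summing X·P(x,y) over outcomes with X + Y ≥ 4 gives 43/15.
E[X | X + Y ≥ 4] = (43/15) / (9/10) = 86/27.

86/27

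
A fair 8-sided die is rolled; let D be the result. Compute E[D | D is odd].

4

Given D is odd, D is equally likely to be any of {1, 3, 5, 7}.
E[D | D is odd] = (1 + 3 + 5 + 7) / 4 = 4.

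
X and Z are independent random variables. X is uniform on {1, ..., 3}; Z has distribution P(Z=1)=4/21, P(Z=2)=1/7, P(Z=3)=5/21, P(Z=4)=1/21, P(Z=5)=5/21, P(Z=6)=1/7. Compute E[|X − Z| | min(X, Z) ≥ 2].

57/34

P(min(X, Z) ≥ 2) = 34/63.
Summing |X−Z|·P(x,y) over outcomes with min(X, Z) ≥ 2 gives 19/21.
E[|X − Z| | min(X, Z) ≥ 2] = (19/21) / (34/63) = 57/34.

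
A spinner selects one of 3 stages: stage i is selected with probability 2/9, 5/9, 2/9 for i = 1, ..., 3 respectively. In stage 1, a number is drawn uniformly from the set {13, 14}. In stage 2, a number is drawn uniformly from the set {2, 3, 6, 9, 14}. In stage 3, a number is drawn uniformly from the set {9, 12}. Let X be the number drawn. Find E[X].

E[X | stage 1] = (13+14)/2 = 27/2.
E[X | stage 2] = (2+3+6+9+14)/5 = 34/5.
E[X | stage 3] = (9+12)/2 = 21/2.
E[X] = (2/9)·(27/2) + (5/9)·(34/5) + (2/9)·(21/2) = 82/9.

82/9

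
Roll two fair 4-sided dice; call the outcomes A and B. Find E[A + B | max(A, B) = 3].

P(max(A, B) = 3) = 5/16.
Summing (A+B)·P(x,y) over outcomes with max(A, B) = 3 gives 3/2.
E[A + B | max(A, B) = 3] = (3/2) / (5/16) = 24/5.

24/5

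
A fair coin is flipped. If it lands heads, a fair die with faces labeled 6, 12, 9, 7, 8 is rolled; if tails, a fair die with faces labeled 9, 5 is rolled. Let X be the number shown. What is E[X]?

77/10

E[X | heads] = (6+12+9+7+8)/5 = 42/5.
E[X | tails] = (9+5)/2 = 7.
By the law of total expectation,
E[X] = (1/2)·(42/5) + (1/2)·(7) = 77/10.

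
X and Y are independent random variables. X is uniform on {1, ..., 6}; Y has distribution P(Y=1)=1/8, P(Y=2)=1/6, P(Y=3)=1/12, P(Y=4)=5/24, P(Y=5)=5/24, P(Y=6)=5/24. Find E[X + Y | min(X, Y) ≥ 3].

P(min(X, Y) ≥ 3) = 17/36.
Summing (X+Y)·P(x,y) over outcomes with min(X, Y) ≥ 3 gives 35/8.
E[X + Y | min(X, Y) ≥ 3] = (35/8) / (17/36) = 315/34.

315/34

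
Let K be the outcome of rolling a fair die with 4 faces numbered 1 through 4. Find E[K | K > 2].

Given K > 2, K is equally likely to be any of {3, 4}.
E[K | K > 2] = (3 + 4) / 2 = 7/2.

7/2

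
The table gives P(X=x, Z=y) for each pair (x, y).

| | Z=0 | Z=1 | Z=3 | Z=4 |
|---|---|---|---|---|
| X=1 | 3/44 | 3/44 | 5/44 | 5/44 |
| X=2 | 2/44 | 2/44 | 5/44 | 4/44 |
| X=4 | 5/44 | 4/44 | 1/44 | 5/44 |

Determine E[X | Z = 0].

P(Z = 0) = 5/22.
Σ X·P over the event = 1·(3/44) + 2·(2/44) + 4·(5/44) = 27/44.
E[X | Z = 0] = (27/44) / (5/22) = 27/10.

27/10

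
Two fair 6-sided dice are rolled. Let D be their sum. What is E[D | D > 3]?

244/33

P(D > 3) = 11/12.
E[D | D > 3] = (61/9) / (11/12) = 244/33.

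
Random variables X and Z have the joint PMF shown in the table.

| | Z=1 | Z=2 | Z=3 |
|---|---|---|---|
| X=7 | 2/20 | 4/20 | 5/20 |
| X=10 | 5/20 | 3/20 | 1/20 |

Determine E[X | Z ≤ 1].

64/7

P(Z ≤ 1) = 7/20.
Σ X·P over the event = 7·(2/20) + 10·(5/20) = 16/5.
E[X | Z ≤ 1] = (16/5) / (7/20) = 64/7.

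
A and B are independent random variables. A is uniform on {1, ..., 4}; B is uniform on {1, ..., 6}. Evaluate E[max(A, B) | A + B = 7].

19/4

Outcomes with A + B = 7: (1,6), (2,5), (3,4), (4,3), each with probability 1/24.
E[max(A, B) | A + B = 7] = (6 + 5 + 4 + 4) / 4 = 19/4.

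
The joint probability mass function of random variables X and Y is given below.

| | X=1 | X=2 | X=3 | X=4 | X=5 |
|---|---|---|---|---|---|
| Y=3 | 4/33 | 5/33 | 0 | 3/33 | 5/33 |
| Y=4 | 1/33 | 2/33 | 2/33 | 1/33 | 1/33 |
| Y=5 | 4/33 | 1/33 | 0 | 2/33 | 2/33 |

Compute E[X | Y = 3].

3

P(Y = 3) = 17/33.
Σ X·P over the event = 1·(4/33) + 2·(5/33) + 4·(3/33) + 5·(5/33) = 17/11.
E[X | Y = 3] = (17/11) / (17/33) = 3.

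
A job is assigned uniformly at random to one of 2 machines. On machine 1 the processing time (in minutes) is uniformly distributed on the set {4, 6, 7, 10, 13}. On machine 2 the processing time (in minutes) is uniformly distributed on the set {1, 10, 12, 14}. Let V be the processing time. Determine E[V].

69/8

E[V | machine 1] = (4+6+7+10+13)/5 = 8.
E[V | machine 2] = (1+10+12+14)/4 = 37/4.
E[V] = (1/2)·(8) + (1/2)·(37/4) = 69/8.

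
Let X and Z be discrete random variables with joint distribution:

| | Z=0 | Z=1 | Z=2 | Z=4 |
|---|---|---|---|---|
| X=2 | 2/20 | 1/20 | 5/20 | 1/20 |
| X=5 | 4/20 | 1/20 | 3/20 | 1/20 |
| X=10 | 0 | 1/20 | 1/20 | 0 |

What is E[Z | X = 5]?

P(X = 5) = 9/20.
Σ Z·P over the event = 0·(4/20) + 1·(1/20) + 2·(3/20) + 4·(1/20) = 11/20.
E[Z | X = 5] = (11/20) / (9/20) = 11/9.

11/9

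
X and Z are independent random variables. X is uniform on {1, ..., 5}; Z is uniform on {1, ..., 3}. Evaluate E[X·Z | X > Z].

Outcomes with X > Z: (2,1), (3,1), (3,2), (4,1), (4,2), (4,3), (5,1), (5,2), (5,3), each with probability 1/15.
E[X·Z | X > Z] = (2 + 3 + 6 + 4 + 8 + 12 + 5 + 10 + 15) / 9 = 65/9.

65/9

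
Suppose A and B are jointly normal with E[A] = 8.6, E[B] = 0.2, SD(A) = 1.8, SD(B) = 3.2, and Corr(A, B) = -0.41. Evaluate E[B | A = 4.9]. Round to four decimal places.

The regression of B on A has slope ρ·σ_B/σ_A and passes through (μ_A, μ_B).
E[B | A=4.9] = 0.2 + (-0.41)·(3.2/1.8)·(4.9 − (8.6)) = 0.2 + (-0.72889)·(-3.7) = 2.8969.

2.8969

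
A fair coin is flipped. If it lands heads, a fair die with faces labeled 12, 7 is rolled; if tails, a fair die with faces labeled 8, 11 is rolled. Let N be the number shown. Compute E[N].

E[N | heads] = (12+7)/2 = 19/2.
E[N | tails] = (8+11)/2 = 19/2.
By the law of total expectation,
E[N] = (1/2)·(19/2) + (1/2)·(19/2) = 19/2.

19/2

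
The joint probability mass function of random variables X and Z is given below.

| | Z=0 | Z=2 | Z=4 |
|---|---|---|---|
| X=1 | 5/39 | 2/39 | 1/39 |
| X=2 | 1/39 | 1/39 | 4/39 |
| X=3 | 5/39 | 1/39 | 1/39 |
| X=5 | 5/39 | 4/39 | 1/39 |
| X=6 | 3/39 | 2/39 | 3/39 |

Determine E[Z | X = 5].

6/5

P(X = 5) = 10/39.
Σ Z·P over the event = 0·(5/39) + 2·(4/39) + 4·(1/39) = 4/13.
E[Z | X = 5] = (4/13) / (10/39) = 6/5.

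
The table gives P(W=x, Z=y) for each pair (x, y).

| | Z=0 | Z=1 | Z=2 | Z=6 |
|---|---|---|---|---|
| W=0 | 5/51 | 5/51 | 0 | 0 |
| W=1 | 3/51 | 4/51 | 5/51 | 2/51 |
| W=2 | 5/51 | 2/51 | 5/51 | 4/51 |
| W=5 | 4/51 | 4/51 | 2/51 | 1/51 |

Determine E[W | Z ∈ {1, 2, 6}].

P(Z ∈ {1, 2, 6}) = 2/3.
Summing W·P(W=x,Z=y) over the conditioning event gives 4/3.
E[W | Z ∈ {1, 2, 6}] = (4/3) / (2/3) = 2.

2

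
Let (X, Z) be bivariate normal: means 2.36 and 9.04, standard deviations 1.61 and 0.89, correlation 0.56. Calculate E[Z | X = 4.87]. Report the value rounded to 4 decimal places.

For a bivariate normal, E[Z | X=x] = μ_Z + ρ·(σ_Z/σ_X)·(x − μ_X).
E[Z | X=4.87] = 9.04 + (0.56)·(0.89/1.61)·(4.87 − (2.36)) = 9.04 + (0.30957)·(2.51) = 9.8170.

9.8170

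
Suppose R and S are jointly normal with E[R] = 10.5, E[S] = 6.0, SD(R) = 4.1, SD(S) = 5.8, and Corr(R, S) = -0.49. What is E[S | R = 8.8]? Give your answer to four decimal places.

7.1784

For a bivariate normal, E[S | R=x] = μ_S + ρ·(σ_S/σ_R)·(x − μ_R).
E[S | R=8.8] = 6.0 + (-0.49)·(5.8/4.1)·(8.8 − (10.5)) = 6.0 + (-0.69317)·(-1.7) = 7.1784.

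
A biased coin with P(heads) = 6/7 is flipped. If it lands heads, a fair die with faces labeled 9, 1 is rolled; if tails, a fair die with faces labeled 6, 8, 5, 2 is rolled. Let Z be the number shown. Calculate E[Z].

E[Z | heads] = (9+1)/2 = 5.
E[Z | tails] = (6+8+5+2)/4 = 21/4.
By the law of total expectation,
E[Z] = (6/7)·(5) + (1/7)·(21/4) = 141/28.

141/28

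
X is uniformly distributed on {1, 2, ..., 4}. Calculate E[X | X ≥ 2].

3

Given X ≥ 2, X is equally likely to be any of {2, 3, 4}.
E[X | X ≥ 2] = (2 + 3 + 4) / 3 = 3.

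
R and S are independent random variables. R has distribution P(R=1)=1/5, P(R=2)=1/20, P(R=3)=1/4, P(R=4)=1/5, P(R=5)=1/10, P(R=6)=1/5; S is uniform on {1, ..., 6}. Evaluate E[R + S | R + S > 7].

159/17

P(R + S > 7) = 17/40.
Summing (R+S)·P(x,y) over outcomes with R + S > 7 gives 159/40.
E[R + S | R + S > 7] = (159/40) / (17/40) = 159/17.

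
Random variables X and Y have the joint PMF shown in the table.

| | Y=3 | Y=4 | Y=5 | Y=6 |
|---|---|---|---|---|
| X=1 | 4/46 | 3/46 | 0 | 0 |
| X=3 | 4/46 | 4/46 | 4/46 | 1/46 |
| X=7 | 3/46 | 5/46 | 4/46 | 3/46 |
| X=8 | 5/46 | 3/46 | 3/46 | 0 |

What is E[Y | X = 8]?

P(X = 8) = 11/46.
Σ Y·P over the event = 3·(5/46) + 4·(3/46) + 5·(3/46) = 21/23.
E[Y | X = 8] = (21/23) / (11/46) = 42/11.

42/11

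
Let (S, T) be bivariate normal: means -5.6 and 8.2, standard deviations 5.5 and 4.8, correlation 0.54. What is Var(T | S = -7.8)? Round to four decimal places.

For a bivariate normal, Var(T | S=x) = σ_T²(1 − ρ²).
Var(T | S=-7.8) = (4.8)²·(1 − (0.54)²) = 23.04·0.7084 = 16.3215.

16.3215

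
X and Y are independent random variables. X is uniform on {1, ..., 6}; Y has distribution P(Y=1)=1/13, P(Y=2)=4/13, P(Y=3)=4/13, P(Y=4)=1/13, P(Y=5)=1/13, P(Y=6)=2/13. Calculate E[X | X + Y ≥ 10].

47/9

P(X + Y ≥ 10) = 3/26.
Summing X·P(x,y) over outcomes with X + Y ≥ 10 gives 47/78.
E[X | X + Y ≥ 10] = (47/78) / (3/26) = 47/9.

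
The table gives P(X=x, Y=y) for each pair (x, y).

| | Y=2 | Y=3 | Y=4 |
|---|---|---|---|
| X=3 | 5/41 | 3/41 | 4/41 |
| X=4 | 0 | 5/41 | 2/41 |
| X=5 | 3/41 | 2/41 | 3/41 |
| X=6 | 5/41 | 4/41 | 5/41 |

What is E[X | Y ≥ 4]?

P(Y ≥ 4) = 14/41.
Σ X·P over the event = 3·(4/41) + 4·(2/41) + 5·(3/41) + 6·(5/41) = 65/41.
E[X | Y ≥ 4] = (65/41) / (14/41) = 65/14.

65/14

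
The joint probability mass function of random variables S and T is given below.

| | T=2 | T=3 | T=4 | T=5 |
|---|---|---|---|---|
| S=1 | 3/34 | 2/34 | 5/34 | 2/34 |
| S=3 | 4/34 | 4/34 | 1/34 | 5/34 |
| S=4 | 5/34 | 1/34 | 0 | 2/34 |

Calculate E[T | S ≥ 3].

P(S ≥ 3) = 11/17.
Σ T·P over the event = 2·(4/34) + 3·(4/34) + 4·(1/34) + 5·(5/34) + 2·(5/34) + 3·(1/34) + 5·(2/34) = 36/17.
E[T | S ≥ 3] = (36/17) / (11/17) = 36/11.

36/11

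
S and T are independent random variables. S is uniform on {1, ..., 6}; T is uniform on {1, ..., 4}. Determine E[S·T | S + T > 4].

65/6

P(S + T > 4) = 3/4.
Summing ST·P(x,y) over outcomes with S + T > 4 gives 65/8.
E[S·T | S + T > 4] = (65/8) / (3/4) = 65/6.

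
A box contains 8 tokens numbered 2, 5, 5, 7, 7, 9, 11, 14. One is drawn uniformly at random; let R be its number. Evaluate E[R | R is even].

P(R is even) = 1/4.
Σ over the event: 2·1/8 + 14·1/8 = 2.
E[R | R is even] = (2) / (1/4) = 8.

8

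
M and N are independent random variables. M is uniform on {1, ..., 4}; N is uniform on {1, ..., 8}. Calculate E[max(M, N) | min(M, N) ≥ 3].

67/12

P(min(M, N) ≥ 3) = 3/8.
Summing max(M,N)·P(x,y) over outcomes with min(M, N) ≥ 3 gives 67/32.
E[max(M, N) | min(M, N) ≥ 3] = (67/32) / (3/8) = 67/12.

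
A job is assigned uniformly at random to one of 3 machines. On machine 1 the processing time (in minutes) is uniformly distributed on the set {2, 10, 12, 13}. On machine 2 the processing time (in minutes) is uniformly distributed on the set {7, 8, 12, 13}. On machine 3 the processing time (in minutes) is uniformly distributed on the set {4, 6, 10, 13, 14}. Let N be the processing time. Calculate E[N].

E[N | machine 1] = (2+10+12+13)/4 = 37/4.
E[N | machine 2] = (7+8+12+13)/4 = 10.
E[N | machine 3] = (4+6+10+13+14)/5 = 47/5.
By the law of total expectation,
E[N] = (1/3)·(37/4) + (1/3)·(10) + (1/3)·(47/5) = 191/20.

191/20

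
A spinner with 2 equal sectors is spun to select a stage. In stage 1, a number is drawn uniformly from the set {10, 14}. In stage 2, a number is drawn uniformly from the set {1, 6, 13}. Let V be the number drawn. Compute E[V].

E[V | stage 1] = (10+14)/2 = 12.
E[V | stage 2] = (1+6+13)/3 = 20/3.
E[V] = (1/2)·(12) + (1/2)·(20/3) = 28/3.

28/3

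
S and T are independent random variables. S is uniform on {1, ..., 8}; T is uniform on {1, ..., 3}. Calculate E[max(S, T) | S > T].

49/9

P(S > T) = 3/4.
Summing max(S,T)·P(x,y) over outcomes with S > T gives 49/12.
E[max(S, T) | S > T] = (49/12) / (3/4) = 49/9.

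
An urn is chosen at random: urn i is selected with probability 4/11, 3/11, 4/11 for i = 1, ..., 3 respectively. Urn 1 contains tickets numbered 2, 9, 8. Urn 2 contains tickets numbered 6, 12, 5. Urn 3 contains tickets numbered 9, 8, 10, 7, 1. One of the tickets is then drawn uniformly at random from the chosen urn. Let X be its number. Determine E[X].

E[X | urn 1] = (2+9+8)/3 = 19/3.
E[X | urn 2] = (6+12+5)/3 = 23/3.
E[X | urn 3] = (9+8+10+7+1)/5 = 7.
E[X] = (4/11)·(19/3) + (3/11)·(23/3) + (4/11)·(7) = 229/33.

229/33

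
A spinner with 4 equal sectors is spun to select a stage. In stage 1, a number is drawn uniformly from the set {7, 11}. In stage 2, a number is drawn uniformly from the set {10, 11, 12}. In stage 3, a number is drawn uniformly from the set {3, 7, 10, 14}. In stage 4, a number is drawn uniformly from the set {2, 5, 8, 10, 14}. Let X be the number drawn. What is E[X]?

363/40

E[X | stage 1] = (7+11)/2 = 9.
E[X | stage 2] = (10+11+12)/3 = 11.
E[X | stage 3] = (3+7+10+14)/4 = 17/2.
E[X | stage 4] = (2+5+8+10+14)/5 = 39/5.
E[X] = (1/4)·(9) + (1/4)·(11) + (1/4)·(17/2) + (1/4)·(39/5) = 363/40.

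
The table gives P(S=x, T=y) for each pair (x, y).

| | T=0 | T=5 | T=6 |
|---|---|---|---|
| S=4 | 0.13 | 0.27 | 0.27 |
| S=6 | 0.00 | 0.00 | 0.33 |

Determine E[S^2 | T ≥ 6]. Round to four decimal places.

P(T ≥ 6) = 0.60.
Σ S^2·P over the event = 16·(0.27) + 36·(0.33) = 16.20.
E[S^2 | T ≥ 6] = (16.20) / (0.60) = 27.0000.

27.0000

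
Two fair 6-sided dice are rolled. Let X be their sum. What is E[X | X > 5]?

P(X > 5) = 13/18.
Σ over the event: 6·5/36 + 7·1/6 + 8·5/36 + 9·1/9 + 10·1/12 + 11·1/18 + 12·1/36 = 53/9.
E[X | X > 5] = (53/9) / (13/18) = 106/13.

106/13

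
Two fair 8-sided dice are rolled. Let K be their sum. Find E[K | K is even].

P(K is even) = 1/2.
Σ over the event: 2·1/64 + 4·3/64 + 6·5/64 + 8·7/64 + 10·7/64 + 12·5/64 + 14·3/64 + 16·1/64 = 9/2.
E[K | K is even] = (9/2) / (1/2) = 9.

9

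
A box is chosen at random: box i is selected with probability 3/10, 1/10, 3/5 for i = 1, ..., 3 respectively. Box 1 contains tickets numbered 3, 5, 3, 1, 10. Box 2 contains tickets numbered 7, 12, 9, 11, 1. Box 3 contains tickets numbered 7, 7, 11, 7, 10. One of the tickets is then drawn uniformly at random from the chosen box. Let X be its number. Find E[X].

179/25

E[X | box 1] = (3+5+3+1+10)/5 = 22/5.
E[X | box 2] = (7+12+9+11+1)/5 = 8.
E[X | box 3] = (7+7+11+7+10)/5 = 42/5.
By the law of total expectation,
E[X] = (3/10)·(22/5) + (1/10)·(8) + (3/5)·(42/5) = 179/25.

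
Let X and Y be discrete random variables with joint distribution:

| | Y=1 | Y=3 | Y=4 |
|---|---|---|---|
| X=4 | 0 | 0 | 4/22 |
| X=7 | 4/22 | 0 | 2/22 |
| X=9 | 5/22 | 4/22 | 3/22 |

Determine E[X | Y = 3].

9

P(Y = 3) = 2/11.
Σ X·P over the event = 9·(4/22) = 18/11.
E[X | Y = 3] = (18/11) / (2/11) = 9.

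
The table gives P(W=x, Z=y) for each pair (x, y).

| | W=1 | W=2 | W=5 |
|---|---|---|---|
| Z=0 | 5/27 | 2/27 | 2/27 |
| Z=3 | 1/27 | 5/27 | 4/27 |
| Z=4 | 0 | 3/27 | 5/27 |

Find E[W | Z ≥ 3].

31/9

P(Z ≥ 3) = 2/3.
Σ W·P over the event = 1·(1/27) + 2·(5/27) + 2·(3/27) + 5·(4/27) + 5·(5/27) = 62/27.
E[W | Z ≥ 3] = (62/27) / (2/3) = 31/9.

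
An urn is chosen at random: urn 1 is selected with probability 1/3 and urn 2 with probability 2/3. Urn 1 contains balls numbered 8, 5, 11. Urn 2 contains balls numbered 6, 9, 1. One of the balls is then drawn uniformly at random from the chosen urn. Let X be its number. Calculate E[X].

E[X | urn 1] = (8+5+11)/3 = 8.
E[X | urn 2] = (6+9+1)/3 = 16/3.
By the law of total expectation,
E[X] = (1/3)·(8) + (2/3)·(16/3) = 56/9.

56/9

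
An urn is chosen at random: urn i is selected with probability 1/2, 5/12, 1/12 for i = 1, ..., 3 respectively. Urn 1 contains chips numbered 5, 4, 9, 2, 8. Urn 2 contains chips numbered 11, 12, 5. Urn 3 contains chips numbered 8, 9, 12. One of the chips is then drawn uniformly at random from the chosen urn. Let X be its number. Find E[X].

E[X | urn 1] = (5+4+9+2+8)/5 = 28/5.
E[X | urn 2] = (11+12+5)/3 = 28/3.
E[X | urn 3] = (8+9+12)/3 = 29/3.
E[X] = (1/2)·(28/5) + (5/12)·(28/3) + (1/12)·(29/3) = 1349/180.

1349/180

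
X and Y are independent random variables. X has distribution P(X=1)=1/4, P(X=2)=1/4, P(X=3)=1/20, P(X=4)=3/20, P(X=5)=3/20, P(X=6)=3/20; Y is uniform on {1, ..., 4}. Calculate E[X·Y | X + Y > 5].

499/40

P(X + Y > 5) = 1/2.
Summing XY·P(x,y) over outcomes with X + Y > 5 gives 499/80.
E[X·Y | X + Y > 5] = (499/80) / (1/2) = 499/40.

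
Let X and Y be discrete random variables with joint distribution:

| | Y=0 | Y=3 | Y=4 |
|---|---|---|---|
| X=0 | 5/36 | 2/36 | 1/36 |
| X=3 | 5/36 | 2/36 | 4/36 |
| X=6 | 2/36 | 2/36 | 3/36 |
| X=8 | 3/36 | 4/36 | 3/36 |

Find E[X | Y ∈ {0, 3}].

P(Y ∈ {0, 3}) = 25/36.
Σ X·P over the event = 0·(5/36) + 0·(2/36) + 3·(5/36) + 3·(2/36) + 6·(2/36) + 6·(2/36) + 8·(3/36) + 8·(4/36) = 101/36.
E[X | Y ∈ {0, 3}] = (101/36) / (25/36) = 101/25.

101/25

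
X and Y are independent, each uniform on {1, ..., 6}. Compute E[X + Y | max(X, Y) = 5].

70/9

Outcomes with max(X, Y) = 5: (1,5), (2,5), (3,5), (4,5), (5,1), (5,2), (5,3), (5,4), (5,5), each with probability 1/36.
E[X + Y | max(X, Y) = 5] = (6 + 7 + 8 + 9 + 6 + 7 + 8 + 9 + 10) / 9 = 70/9.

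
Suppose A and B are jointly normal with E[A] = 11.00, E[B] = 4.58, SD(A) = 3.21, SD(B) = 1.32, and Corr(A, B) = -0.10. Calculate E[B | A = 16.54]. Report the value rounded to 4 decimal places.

4.3522

The regression of B on A has slope ρ·σ_B/σ_A and passes through (μ_A, μ_B).
E[B | A=16.54] = 4.58 + (-0.10)·(1.32/3.21)·(16.54 − (11.00)) = 4.58 + (-0.041121)·(5.54) = 4.3522.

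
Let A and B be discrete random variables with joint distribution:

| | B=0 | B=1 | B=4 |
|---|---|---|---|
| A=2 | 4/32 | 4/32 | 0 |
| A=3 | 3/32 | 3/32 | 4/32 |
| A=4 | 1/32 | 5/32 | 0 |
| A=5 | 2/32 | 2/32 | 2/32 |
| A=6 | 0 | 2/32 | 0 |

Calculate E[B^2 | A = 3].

P(A = 3) = 5/16.
Σ B^2·P over the event = 0·(3/32) + 1·(3/32) + 16·(4/32) = 67/32.
E[B^2 | A = 3] = (67/32) / (5/16) = 67/10.

67/10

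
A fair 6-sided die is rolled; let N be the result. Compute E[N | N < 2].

Given N < 2, N is equally likely to be any of {1}.
E[N | N < 2] = (1) / 1 = 1.

1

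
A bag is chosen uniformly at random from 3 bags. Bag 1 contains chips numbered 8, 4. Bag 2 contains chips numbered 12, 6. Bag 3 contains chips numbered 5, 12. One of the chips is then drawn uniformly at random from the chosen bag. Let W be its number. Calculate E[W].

47/6

E[W | bag 1] = (8+4)/2 = 6.
E[W | bag 2] = (12+6)/2 = 9.
E[W | bag 3] = (5+12)/2 = 17/2.
E[W] = (1/3)·(6) + (1/3)·(9) + (1/3)·(17/2) = 47/6.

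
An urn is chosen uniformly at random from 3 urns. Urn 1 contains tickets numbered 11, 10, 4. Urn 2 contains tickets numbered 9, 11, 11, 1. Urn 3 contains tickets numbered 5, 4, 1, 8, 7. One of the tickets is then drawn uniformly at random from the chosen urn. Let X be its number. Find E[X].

E[X | urn 1] = (11+10+4)/3 = 25/3.
E[X | urn 2] = (9+11+11+1)/4 = 8.
E[X | urn 3] = (5+4+1+8+7)/5 = 5.
E[X] = (1/3)·(25/3) + (1/3)·(8) + (1/3)·(5) = 64/9.

64/9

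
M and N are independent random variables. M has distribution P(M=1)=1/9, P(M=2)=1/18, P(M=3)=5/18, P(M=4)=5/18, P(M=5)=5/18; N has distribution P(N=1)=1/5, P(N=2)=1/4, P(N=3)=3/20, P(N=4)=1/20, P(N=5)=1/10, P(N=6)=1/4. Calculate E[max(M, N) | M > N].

P(M > N) = 29/60.
Summing max(M,N)·P(x,y) over outcomes with M > N gives 59/30.
E[max(M, N) | M > N] = (59/30) / (29/60) = 118/29.

118/29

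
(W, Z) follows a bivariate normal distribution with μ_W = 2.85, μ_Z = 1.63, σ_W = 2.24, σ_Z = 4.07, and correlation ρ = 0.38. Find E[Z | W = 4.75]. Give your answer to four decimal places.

2.9418

E[Z | W=x] = μ_Z + ρ(σ_Z/σ_W)(x − μ_W) for jointly normal variables.
E[Z | W=4.75] = 1.63 + (0.38)·(4.07/2.24)·(4.75 − (2.85)) = 1.63 + (0.690446)·(1.9) = 2.9418.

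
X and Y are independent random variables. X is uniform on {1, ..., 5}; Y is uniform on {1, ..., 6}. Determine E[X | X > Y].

4

Outcomes with X > Y: (2,1), (3,1), (3,2), (4,1), (4,2), (4,3), (5,1), (5,2), (5,3), (5,4), each with probability 1/30.
E[X | X > Y] = (2 + 3 + 3 + 4 + 4 + 4 + 5 + 5 + 5 + 5) / 10 = 4.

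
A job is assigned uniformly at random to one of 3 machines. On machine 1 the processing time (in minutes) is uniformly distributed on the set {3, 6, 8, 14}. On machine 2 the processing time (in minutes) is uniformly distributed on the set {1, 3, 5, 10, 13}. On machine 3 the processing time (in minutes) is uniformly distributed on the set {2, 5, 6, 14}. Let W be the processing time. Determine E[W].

209/30

E[W | machine 1] = (3+6+8+14)/4 = 31/4.
E[W | machine 2] = (1+3+5+10+13)/5 = 32/5.
E[W | machine 3] = (2+5+6+14)/4 = 27/4.
E[W] = (1/3)·(31/4) + (1/3)·(32/5) + (1/3)·(27/4) = 209/30.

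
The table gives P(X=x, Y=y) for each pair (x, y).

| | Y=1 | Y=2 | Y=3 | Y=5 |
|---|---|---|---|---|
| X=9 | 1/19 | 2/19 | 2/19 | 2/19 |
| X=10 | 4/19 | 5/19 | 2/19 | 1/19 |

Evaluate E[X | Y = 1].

P(Y = 1) = 5/19.
Σ X·P over the event = 9·(1/19) + 10·(4/19) = 49/19.
E[X | Y = 1] = (49/19) / (5/19) = 49/5.

49/5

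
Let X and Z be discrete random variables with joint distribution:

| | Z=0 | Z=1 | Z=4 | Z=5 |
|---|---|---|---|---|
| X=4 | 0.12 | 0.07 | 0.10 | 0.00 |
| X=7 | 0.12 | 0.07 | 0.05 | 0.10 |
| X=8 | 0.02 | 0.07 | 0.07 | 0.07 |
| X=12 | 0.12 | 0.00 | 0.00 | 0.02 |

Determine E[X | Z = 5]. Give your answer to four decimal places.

P(Z = 5) = 0.19.
Summing X·P(X=x,Z=y) over the conditioning event gives 1.50.
E[X | Z = 5] = (1.50) / (0.19) = 7.8947.

7.8947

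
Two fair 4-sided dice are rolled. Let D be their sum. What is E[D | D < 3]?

P(D < 3) = 1/16.
Σ over the event: 2·1/16 = 1/8.
E[D | D < 3] = (1/8) / (1/16) = 2.

2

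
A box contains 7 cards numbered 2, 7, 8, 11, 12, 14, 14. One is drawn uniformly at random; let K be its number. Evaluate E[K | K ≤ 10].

P(K ≤ 10) = 3/7.
Σ over the event: 2·1/7 + 7·1/7 + 8·1/7 = 17/7.
E[K | K ≤ 10] = (17/7) / (3/7) = 17/3.

17/3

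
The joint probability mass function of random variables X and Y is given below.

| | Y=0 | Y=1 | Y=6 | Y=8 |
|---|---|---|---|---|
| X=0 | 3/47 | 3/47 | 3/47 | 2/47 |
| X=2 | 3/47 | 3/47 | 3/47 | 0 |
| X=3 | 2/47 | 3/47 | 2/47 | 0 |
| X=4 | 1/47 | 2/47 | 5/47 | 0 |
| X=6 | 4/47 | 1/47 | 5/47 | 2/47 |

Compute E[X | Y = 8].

P(Y = 8) = 4/47.
Σ X·P over the event = 0·(2/47) + 6·(2/47) = 12/47.
E[X | Y = 8] = (12/47) / (4/47) = 3.

3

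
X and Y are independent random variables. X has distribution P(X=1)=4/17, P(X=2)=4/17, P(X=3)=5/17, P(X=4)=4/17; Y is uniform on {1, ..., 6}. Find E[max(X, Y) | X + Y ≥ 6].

143/30

P(X + Y ≥ 6) = 10/17.
Summing max(X,Y)·P(x,y) over outcomes with X + Y ≥ 6 gives 143/51.
E[max(X, Y) | X + Y ≥ 6] = (143/51) / (10/17) = 143/30.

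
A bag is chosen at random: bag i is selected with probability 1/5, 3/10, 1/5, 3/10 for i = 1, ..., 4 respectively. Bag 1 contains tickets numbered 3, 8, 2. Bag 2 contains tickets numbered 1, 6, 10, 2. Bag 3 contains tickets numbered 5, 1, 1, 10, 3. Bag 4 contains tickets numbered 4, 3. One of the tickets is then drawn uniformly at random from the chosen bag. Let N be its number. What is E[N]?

497/120

E[N | bag 1] = (3+8+2)/3 = 13/3.
E[N | bag 2] = (1+6+10+2)/4 = 19/4.
E[N | bag 3] = (5+1+1+10+3)/5 = 4.
E[N | bag 4] = (4+3)/2 = 7/2.
E[N] = (1/5)·(13/3) + (3/10)·(19/4) + (1/5)·(4) + (3/10)·(7/2) = 497/120.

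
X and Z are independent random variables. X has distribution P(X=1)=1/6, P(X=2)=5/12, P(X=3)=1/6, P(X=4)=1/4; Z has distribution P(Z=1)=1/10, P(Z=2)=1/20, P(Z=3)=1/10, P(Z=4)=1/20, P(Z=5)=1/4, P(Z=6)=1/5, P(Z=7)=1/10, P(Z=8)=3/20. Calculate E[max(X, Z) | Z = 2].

8/3

P(Z = 2) = 1/20.
Summing max(X,Z)·P(x,y) over outcomes with Z = 2 gives 2/15.
E[max(X, Z) | Z = 2] = (2/15) / (1/20) = 8/3.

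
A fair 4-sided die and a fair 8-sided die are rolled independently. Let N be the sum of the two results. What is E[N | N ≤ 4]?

10/3

P(N ≤ 4) = 3/16.
Σ over the event: 2·1/32 + 3·1/16 + 4·3/32 = 5/8.
E[N | N ≤ 4] = (5/8) / (3/16) = 10/3.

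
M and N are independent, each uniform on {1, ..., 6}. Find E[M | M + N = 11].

11/2

Outcomes with M + N = 11: (5,6), (6,5), each with probability 1/36.
E[M | M + N = 11] = (5 + 6) / 2 = 11/2.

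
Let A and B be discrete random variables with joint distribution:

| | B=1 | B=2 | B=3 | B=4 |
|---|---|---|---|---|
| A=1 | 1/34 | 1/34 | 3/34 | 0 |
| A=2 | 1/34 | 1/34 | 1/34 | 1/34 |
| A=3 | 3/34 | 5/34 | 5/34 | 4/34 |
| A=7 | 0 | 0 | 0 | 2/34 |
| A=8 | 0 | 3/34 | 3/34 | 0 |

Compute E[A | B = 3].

P(B = 3) = 6/17.
Σ A·P over the event = 1·(3/34) + 2·(1/34) + 3·(5/34) + 8·(3/34) = 22/17.
E[A | B = 3] = (22/17) / (6/17) = 11/3.

11/3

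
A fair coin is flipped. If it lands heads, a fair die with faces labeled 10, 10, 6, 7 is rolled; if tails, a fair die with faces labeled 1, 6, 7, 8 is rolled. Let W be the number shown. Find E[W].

E[W | heads] = (10+10+6+7)/4 = 33/4.
E[W | tails] = (1+6+7+8)/4 = 11/2.
E[W] = (1/2)·(33/4) + (1/2)·(11/2) = 55/8.

55/8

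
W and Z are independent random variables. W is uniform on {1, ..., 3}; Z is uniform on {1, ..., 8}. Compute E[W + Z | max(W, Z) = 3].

Outcomes with max(W, Z) = 3: (1,3), (2,3), (3,1), (3,2), (3,3), each with probability 1/24.
E[W + Z | max(W, Z) = 3] = (4 + 5 + 4 + 5 + 6) / 5 = 24/5.

24/5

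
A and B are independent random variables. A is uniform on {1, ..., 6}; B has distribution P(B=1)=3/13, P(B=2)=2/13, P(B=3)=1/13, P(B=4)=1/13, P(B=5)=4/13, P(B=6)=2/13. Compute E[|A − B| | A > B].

P(A > B) = 16/39.
Summing |A−B|·P(x,y) over outcomes with A > B gives 1.
E[|A − B| | A > B] = (1) / (16/39) = 39/16.

39/16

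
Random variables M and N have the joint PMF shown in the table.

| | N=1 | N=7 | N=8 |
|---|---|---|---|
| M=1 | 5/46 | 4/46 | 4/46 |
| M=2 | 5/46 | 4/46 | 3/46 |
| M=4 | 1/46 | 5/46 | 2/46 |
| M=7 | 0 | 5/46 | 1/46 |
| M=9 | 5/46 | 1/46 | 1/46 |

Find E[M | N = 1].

4

P(N = 1) = 8/23.
Σ M·P over the event = 1·(5/46) + 2·(5/46) + 4·(1/46) + 9·(5/46) = 32/23.
E[M | N = 1] = (32/23) / (8/23) = 4.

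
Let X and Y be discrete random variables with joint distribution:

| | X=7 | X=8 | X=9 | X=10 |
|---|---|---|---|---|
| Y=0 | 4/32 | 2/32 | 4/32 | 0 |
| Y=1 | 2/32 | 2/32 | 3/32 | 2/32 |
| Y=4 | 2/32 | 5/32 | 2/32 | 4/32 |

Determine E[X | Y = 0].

8

P(Y = 0) = 5/16.
Summing X·P(X=x,Y=y) over the conditioning event gives 5/2.
E[X | Y = 0] = (5/2) / (5/16) = 8.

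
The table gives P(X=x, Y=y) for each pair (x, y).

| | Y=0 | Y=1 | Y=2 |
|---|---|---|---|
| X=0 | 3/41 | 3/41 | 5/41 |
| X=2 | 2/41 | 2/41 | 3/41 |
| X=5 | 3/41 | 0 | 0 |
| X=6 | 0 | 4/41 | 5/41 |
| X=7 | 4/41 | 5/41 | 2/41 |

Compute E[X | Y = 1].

P(Y = 1) = 14/41.
Σ X·P over the event = 0·(3/41) + 2·(2/41) + 6·(4/41) + 7·(5/41) = 63/41.
E[X | Y = 1] = (63/41) / (14/41) = 9/2.

9/2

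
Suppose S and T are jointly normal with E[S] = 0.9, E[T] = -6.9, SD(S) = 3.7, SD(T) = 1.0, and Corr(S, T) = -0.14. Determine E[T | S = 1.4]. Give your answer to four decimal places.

-6.9189

For a bivariate normal, E[T | S=x] = μ_T + ρ·(σ_T/σ_S)·(x − μ_S).
E[T | S=1.4] = -6.9 + (-0.14)·(1.0/3.7)·(1.4 − (0.9)) = -6.9 + (-0.037838)·(0.5) = -6.9189.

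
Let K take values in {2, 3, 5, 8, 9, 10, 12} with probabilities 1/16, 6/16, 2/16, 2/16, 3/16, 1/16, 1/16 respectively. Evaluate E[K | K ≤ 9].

73/14

P(K ≤ 9) = 7/8.
Σ over the event: 2·1/16 + 3·3/8 + 5·1/8 + 8·1/8 + 9·3/16 = 73/16.
E[K | K ≤ 9] = (73/16) / (7/8) = 73/14.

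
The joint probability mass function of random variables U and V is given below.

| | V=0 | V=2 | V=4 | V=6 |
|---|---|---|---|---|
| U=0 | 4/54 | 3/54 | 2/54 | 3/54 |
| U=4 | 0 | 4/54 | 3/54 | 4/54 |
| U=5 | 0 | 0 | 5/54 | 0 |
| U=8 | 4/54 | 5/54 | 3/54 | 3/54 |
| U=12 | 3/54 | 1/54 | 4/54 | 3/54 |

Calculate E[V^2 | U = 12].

P(U = 12) = 11/54.
Σ V^2·P over the event = 0·(3/54) + 4·(1/54) + 16·(4/54) + 36·(3/54) = 88/27.
E[V^2 | U = 12] = (88/27) / (11/54) = 16.

16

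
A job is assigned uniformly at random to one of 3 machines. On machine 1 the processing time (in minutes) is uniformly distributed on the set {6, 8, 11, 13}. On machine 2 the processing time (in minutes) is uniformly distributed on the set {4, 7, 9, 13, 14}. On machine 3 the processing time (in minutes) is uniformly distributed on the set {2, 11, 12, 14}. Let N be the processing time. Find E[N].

E[N | machine 1] = (6+8+11+13)/4 = 19/2.
E[N | machine 2] = (4+7+9+13+14)/5 = 47/5.
E[N | machine 3] = (2+11+12+14)/4 = 39/4.
E[N] = (1/3)·(19/2) + (1/3)·(47/5) + (1/3)·(39/4) = 191/20.

191/20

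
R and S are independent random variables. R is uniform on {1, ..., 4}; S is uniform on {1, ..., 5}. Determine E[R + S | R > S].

5

Outcomes with R > S: (2,1), (3,1), (3,2), (4,1), (4,2), (4,3), each with probability 1/20.
E[R + S | R > S] = (3 + 4 + 5 + 5 + 6 + 7) / 6 = 5.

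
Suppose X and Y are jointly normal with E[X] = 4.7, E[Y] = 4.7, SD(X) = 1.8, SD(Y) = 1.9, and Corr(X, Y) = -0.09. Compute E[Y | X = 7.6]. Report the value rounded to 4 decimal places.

E[Y | X=x] = μ_Y + ρ(σ_Y/σ_X)(x − μ_X) for jointly normal variables.
E[Y | X=7.6] = 4.7 + (-0.09)·(1.9/1.8)·(7.6 − (4.7)) = 4.7 + (-0.095)·(2.9) = 4.4245.

4.4245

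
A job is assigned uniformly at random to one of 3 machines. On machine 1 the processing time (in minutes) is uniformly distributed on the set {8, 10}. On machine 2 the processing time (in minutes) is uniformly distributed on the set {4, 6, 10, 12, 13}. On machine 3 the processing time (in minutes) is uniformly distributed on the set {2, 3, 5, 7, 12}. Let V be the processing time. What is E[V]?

119/15

E[V | machine 1] = (8+10)/2 = 9.
E[V | machine 2] = (4+6+10+12+13)/5 = 9.
E[V | machine 3] = (2+3+5+7+12)/5 = 29/5.
E[V] = (1/3)·(9) + (1/3)·(9) + (1/3)·(29/5) = 119/15.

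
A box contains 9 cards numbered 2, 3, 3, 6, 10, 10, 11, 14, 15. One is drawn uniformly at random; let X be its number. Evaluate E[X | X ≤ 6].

P(X ≤ 6) = 4/9.
Σ over the event: 2·1/9 + 3·2/9 + 6·1/9 = 14/9.
E[X | X ≤ 6] = (14/9) / (4/9) = 7/2.

7/2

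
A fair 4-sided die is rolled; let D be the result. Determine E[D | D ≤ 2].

Given D ≤ 2, D is equally likely to be any of {1, 2}.
E[D | D ≤ 2] = (1 + 2) / 2 = 3/2.

3/2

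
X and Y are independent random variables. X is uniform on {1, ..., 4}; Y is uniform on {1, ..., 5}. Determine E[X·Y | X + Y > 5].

23/2

Outcomes with X + Y > 5: (1,5), (2,4), (2,5), (3,3), (3,4), (3,5), (4,2), (4,3), (4,4), (4,5), each with probability 1/20.
E[X·Y | X + Y > 5] = (5 + 8 + 10 + 9 + 12 + 15 + 8 + 12 + 16 + 20) / 10 = 23/2.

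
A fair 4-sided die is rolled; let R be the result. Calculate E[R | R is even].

3

Given R is even, R is equally likely to be any of {2, 4}.
E[R | R is even] = (2 + 4) / 2 = 3.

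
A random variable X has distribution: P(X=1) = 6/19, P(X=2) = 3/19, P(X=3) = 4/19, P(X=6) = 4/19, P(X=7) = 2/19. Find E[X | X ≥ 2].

P(X ≥ 2) = 13/19.
Σ over the event: 2·3/19 + 3·4/19 + 6·4/19 + 7·2/19 = 56/19.
E[X | X ≥ 2] = (56/19) / (13/19) = 56/13.

56/13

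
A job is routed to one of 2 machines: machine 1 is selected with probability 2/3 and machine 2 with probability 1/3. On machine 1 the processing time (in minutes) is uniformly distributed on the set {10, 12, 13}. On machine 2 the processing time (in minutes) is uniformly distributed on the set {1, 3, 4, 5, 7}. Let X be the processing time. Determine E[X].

82/9

E[X | machine 1] = (10+12+13)/3 = 35/3.
E[X | machine 2] = (1+3+4+5+7)/5 = 4.
E[X] = (2/3)·(35/3) + (1/3)·(4) = 82/9.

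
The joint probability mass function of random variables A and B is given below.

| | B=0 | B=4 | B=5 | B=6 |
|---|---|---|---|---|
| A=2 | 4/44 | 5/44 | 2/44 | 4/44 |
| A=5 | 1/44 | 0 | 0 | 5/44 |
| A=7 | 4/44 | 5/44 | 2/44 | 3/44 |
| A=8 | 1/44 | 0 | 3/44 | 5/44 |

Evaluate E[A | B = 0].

49/10

P(B = 0) = 5/22.
Σ A·P over the event = 2·(4/44) + 5·(1/44) + 7·(4/44) + 8·(1/44) = 49/44.
E[A | B = 0] = (49/44) / (5/22) = 49/10.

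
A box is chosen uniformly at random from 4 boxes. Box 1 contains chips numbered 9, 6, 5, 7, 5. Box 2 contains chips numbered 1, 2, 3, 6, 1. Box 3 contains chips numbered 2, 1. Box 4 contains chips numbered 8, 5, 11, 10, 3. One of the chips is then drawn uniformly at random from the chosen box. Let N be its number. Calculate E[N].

179/40

E[N | box 1] = (9+6+5+7+5)/5 = 32/5.
E[N | box 2] = (1+2+3+6+1)/5 = 13/5.
E[N | box 3] = (2+1)/2 = 3/2.
E[N | box 4] = (8+5+11+10+3)/5 = 37/5.
E[N] = (1/4)·(32/5) + (1/4)·(13/5) + (1/4)·(3/2) + (1/4)·(37/5) = 179/40.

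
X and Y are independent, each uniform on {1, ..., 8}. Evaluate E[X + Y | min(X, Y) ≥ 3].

P(min(X, Y) ≥ 3) = 9/16.
Summing (X+Y)·P(x,y) over outcomes with min(X, Y) ≥ 3 gives 99/16.
E[X + Y | min(X, Y) ≥ 3] = (99/16) / (9/16) = 11.

11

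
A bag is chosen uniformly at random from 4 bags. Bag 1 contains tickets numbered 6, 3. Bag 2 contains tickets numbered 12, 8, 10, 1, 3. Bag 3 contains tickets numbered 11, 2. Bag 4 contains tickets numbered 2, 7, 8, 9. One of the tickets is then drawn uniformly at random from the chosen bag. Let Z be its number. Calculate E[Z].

243/40

E[Z | bag 1] = (6+3)/2 = 9/2.
E[Z | bag 2] = (12+8+10+1+3)/5 = 34/5.
E[Z | bag 3] = (11+2)/2 = 13/2.
E[Z | bag 4] = (2+7+8+9)/4 = 13/2.
By the law of total expectation,
E[Z] = (1/4)·(9/2) + (1/4)·(34/5) + (1/4)·(13/2) + (1/4)·(13/2) = 243/40.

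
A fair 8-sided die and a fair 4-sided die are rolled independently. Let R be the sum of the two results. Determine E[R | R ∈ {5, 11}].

P(R ∈ {5, 11}) = 3/16.
Σ over the event: 5·1/8 + 11·1/16 = 21/16.
E[R | R ∈ {5, 11}] = (21/16) / (3/16) = 7.

7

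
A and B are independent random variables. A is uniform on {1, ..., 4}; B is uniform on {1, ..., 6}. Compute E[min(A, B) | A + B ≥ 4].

P(A + B ≥ 4) = 7/8.
Summing min(A,B)·P(x,y) over outcomes with A + B ≥ 4 gives 47/24.
E[min(A, B) | A + B ≥ 4] = (47/24) / (7/8) = 47/21.

47/21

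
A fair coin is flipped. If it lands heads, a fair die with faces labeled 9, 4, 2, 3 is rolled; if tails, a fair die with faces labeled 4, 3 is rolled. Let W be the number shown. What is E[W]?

E[W | heads] = (9+4+2+3)/4 = 9/2.
E[W | tails] = (4+3)/2 = 7/2.
E[W] = (1/2)·(9/2) + (1/2)·(7/2) = 4.

4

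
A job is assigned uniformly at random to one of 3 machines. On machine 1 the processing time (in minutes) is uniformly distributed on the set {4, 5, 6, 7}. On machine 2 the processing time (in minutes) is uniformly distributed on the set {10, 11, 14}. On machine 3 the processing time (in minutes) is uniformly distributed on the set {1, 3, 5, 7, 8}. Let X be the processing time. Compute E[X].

659/90

E[X | machine 1] = (4+5+6+7)/4 = 11/2.
E[X | machine 2] = (10+11+14)/3 = 35/3.
E[X | machine 3] = (1+3+5+7+8)/5 = 24/5.
By the law of total expectation,
E[X] = (1/3)·(11/2) + (1/3)·(35/3) + (1/3)·(24/5) = 659/90.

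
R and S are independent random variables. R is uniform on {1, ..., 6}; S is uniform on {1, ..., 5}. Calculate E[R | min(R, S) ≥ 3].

P(min(R, S) ≥ 3) = 2/5.
Summing R·P(x,y) over outcomes with min(R, S) ≥ 3 gives 9/5.
E[R | min(R, S) ≥ 3] = (9/5) / (2/5) = 9/2.

9/2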